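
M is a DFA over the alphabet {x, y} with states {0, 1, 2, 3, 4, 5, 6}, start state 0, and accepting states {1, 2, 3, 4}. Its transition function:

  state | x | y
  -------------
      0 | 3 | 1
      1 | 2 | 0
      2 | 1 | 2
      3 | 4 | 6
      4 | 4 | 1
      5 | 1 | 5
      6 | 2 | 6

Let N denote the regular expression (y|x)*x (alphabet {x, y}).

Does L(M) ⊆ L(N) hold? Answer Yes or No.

The string y is in L(M) but not in L(N).
So L(M) ⊄ L(N).

No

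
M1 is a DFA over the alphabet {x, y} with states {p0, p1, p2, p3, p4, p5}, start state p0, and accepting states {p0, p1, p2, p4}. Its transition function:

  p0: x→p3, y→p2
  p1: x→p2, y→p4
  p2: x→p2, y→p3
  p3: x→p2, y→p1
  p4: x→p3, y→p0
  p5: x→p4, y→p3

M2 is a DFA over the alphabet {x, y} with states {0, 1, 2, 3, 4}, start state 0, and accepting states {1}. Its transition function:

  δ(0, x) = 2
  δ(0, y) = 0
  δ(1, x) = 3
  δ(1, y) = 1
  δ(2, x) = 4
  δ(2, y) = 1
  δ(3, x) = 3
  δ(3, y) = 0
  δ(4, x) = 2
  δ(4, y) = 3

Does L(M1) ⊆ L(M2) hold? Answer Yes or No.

The empty string ε is in L(M1) but not in L(M2).
So L(M1) ⊄ L(M2).

No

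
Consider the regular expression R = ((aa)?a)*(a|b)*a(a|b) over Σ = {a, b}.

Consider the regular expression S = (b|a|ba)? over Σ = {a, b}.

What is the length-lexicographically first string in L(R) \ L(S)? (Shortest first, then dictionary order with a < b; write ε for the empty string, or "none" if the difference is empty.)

The string aa is accepted by R but not by S.
No shorter string lies in the difference, and aa is the lexicographically first length-2 string in L(R) \ L(S).

aa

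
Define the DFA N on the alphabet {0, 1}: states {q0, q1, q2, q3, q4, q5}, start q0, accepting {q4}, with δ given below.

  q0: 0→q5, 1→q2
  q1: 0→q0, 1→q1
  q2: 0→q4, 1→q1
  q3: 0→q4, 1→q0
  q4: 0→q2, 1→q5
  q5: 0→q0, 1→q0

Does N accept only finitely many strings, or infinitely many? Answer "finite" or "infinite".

State q0 is reachable from the start and can reach an accepting state, and it lies on the cycle q0 → q2 → q1 → q0.
Traversing that cycle any number of times yields accepted strings of unbounded length, so the language is infinite.

infinite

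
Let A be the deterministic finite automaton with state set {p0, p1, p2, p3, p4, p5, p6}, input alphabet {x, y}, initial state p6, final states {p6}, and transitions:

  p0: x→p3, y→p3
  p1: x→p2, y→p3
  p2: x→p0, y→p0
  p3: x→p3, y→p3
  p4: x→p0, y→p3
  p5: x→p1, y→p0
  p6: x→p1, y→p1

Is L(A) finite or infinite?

finite

The useful states (reachable from p6 and able to reach an accepting state) are {p6}.
Restricted to these states the transition graph has no cycle, so every accepting path has bounded length and L is finite.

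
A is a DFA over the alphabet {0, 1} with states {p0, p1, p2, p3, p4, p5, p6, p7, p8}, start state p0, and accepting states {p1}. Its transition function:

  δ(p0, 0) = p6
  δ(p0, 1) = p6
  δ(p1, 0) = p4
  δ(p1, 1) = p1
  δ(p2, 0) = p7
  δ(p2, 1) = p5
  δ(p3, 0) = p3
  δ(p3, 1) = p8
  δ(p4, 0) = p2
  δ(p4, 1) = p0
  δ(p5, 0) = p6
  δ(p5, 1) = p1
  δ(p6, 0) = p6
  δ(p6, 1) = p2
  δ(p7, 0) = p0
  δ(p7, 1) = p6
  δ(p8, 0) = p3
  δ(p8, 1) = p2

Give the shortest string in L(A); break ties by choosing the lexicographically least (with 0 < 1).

0111

A breadth-first search from p0 reaches an accepting state first via the path p0 → p6 → p2 → p5 → p1 on input 0111.
No string of length < 4 is accepted (BFS exhausts all shorter strings without reaching an accepting state), and 0111 is the lexicographically least accepting string of length 4.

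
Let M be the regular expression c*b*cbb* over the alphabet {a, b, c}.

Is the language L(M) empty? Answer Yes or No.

No

The string cb matches the expression, so it belongs to L(M).
Since L(M) contains at least one string, it is not empty.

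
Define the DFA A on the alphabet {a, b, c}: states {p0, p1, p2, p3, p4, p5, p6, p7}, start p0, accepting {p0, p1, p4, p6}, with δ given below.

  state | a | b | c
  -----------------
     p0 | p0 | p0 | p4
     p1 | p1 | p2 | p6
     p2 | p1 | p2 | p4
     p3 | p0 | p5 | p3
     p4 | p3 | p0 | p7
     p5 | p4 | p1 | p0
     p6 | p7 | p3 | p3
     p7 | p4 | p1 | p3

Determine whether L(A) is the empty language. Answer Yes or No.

No

The empty string ε is accepted: the run p0 ends in the accepting state p0.
Since at least one string is accepted, L(A) is not empty.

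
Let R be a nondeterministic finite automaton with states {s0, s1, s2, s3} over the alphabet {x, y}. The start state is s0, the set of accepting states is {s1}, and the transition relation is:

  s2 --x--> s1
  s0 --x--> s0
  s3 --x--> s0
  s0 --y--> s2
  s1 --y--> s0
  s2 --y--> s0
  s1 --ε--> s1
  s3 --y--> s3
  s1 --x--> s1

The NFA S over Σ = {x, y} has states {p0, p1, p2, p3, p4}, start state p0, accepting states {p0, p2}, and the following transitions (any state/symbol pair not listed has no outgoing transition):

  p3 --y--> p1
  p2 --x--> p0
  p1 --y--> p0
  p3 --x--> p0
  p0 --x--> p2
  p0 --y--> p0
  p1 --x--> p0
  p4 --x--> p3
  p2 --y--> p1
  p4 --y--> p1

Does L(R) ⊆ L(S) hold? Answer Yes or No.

Yes

Exploring the product automaton R × S from the start pair (s0, p0), following both machines on each input symbol, reaches 7 state pairs: (s0, p0), (s0, p2), (s2, p0), (s2, p1), (s1, p2), (s1, p0), (s0, p1).
R accepts in {s1} and S accepts in {p0, p2}. The reachable pairs whose R-component is accepting are (s1, p2), (s1, p0); in each of them the S-component is accepting too, so the product for L(R) \ L(S) (R-component accepting, S-component rejecting) has no reachable accepting pair and the difference is empty.
Hence every string in L(R) is also in L(S).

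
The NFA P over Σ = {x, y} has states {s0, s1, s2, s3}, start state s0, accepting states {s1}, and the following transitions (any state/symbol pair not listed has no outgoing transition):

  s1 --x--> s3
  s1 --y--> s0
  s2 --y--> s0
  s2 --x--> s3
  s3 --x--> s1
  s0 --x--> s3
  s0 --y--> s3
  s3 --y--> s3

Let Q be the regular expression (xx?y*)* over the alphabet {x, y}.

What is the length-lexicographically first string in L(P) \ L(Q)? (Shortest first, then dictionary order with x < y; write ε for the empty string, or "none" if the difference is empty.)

The string yx is accepted by P but not by Q.
No shorter string lies in the difference, and yx is the lexicographically first length-2 string in L(P) \ L(Q).

yx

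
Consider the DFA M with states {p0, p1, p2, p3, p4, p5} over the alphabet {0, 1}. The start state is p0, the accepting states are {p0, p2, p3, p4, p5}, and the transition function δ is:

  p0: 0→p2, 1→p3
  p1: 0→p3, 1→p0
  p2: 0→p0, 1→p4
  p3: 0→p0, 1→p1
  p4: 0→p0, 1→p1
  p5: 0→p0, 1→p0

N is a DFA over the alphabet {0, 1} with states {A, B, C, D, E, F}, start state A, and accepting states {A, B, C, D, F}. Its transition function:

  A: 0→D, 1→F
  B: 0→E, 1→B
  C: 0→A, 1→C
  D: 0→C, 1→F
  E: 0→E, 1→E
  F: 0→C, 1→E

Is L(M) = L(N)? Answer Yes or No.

No

The string 110 is accepted by M but rejected by N.
So L(M) ≠ L(N).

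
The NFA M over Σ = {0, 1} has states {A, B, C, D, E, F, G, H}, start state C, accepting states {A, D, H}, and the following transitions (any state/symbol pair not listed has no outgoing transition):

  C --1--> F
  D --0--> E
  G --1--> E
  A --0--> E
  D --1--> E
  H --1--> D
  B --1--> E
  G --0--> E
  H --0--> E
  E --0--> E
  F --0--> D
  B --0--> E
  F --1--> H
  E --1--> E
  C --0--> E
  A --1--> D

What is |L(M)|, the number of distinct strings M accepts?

The useful subgraph on states {C, D, F, H} is acyclic, so L(M) is finite; the longest accepting path visits 4 useful states, giving maximum string length 3.
Counting accepting paths from C by length: 2 of length 2, 1 of length 3. Total 3.

3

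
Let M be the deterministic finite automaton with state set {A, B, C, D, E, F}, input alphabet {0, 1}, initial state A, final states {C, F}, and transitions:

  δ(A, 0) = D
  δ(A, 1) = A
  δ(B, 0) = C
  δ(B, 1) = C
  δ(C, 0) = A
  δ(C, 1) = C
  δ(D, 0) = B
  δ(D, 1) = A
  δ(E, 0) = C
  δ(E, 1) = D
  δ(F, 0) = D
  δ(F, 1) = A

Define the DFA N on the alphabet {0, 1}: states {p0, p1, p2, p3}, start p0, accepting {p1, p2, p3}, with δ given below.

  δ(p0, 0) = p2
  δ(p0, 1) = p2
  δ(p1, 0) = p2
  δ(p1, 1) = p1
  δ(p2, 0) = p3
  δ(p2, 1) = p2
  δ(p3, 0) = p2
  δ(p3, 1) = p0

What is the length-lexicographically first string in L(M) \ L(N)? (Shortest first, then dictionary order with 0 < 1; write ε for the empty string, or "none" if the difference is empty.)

001

The string 001 is accepted by M but not by N.
No shorter string lies in the difference, and 001 is the lexicographically first length-3 string in L(M) \ L(N).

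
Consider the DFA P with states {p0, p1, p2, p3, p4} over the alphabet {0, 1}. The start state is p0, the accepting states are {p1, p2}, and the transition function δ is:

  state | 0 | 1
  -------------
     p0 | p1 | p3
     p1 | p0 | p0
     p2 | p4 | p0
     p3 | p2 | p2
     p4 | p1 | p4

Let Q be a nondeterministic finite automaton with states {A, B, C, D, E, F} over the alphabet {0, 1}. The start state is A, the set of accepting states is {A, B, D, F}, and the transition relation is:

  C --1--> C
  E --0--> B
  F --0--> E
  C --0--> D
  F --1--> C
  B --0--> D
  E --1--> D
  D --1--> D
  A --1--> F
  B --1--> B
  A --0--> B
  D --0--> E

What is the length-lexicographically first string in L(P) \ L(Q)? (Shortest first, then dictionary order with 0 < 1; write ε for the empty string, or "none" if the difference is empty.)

10

The string 10 is accepted by P but not by Q.
No shorter string lies in the difference, and 10 is the lexicographically first length-2 string in L(P) \ L(Q).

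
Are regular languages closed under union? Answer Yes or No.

Yes

Given DFAs for L₁ and L₂, run them in parallel: the product automaton on Q₁ × Q₂ that accepts when either component is accepting recognises L₁ ∪ L₂ (equivalently, R₁ | R₂ is a regular expression for it).
So the regular languages are closed under union.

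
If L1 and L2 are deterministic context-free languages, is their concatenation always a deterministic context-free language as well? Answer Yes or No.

Take L₁ = {ε, c} (finite, hence regular and DCFL) and L₂ = {c aⁿbⁿ : n≥0} ∪ {cc aⁿb²ⁿ : n≥0} (a DCFL: the number of leading c's tells the DPDA whether to pop one stack symbol per b or per two b's). Then L₁L₂ ∩ cca⁺b* = {cc aⁿbⁿ : n≥1} ∪ {cc aⁿb²ⁿ : n≥1}. If L₁L₂ were a DCFL, so would be this intersection with a regular set, and a DPDA for it started from its configuration after reading cc would accept {aⁿbⁿ : n≥1} ∪ {aⁿb²ⁿ : n≥1}, which no deterministic PDA accepts (a DPDA for it would have a single run on aⁿb²ⁿ, accepting after the prefix aⁿbⁿ and accepting again after n more b's; an ordinary PDA that simulates it on a's and b's and, at any moment when it is accepting, may switch to reading only a fresh letter d while feeding each d to the simulation as a b, would accept aⁱbʲdᵏ (k≥1) exactly when both aⁱbʲ and aⁱbʲ⁺ᵏ are in the language, i.e. its language intersected with the regular set a*b*d⁺ would be exactly {aⁿbⁿdⁿ : n≥1} — impossible, since context-free languages are closed under intersection with regular sets and {aⁿbⁿdⁿ} is not context-free). Hence L₁L₂ is not a DCFL.

No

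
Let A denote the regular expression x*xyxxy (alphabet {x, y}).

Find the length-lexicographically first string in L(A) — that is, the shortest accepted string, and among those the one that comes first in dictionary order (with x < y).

xyxxy

By inspection of the expression, no string of length less than 5 matches, and xyxxy is the lexicographically first match of length 5.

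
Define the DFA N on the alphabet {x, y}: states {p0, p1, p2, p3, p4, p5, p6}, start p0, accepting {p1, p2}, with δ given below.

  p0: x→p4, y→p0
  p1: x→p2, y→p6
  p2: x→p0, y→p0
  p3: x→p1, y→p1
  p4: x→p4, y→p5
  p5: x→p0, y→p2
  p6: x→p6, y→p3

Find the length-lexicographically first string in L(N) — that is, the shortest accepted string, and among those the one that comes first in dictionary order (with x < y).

xyy

A breadth-first search from p0 reaches an accepting state first via the path p0 → p4 → p5 → p2 on input xyy.
No string of length < 3 is accepted (BFS exhausts all shorter strings without reaching an accepting state), and xyy is the lexicographically least accepting string of length 3.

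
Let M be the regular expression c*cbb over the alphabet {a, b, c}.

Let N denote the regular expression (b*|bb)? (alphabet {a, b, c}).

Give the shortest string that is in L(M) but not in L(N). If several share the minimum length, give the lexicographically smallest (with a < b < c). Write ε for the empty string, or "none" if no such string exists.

The string cbb is accepted by M but not by N.
No shorter string lies in the difference, and cbb is the lexicographically first length-3 string in L(M) \ L(N).

cbb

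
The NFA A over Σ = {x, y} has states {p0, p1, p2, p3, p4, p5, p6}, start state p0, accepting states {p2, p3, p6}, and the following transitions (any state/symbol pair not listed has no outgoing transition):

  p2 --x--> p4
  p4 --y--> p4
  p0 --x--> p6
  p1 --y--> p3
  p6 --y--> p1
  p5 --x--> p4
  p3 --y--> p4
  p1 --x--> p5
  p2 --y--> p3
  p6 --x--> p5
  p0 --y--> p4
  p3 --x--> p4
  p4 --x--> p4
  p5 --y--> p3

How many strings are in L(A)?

The useful subgraph on states {p0, p1, p3, p5, p6} is acyclic, so L(A) is finite; the longest accepting path visits 5 useful states, giving maximum string length 4.
Counting accepting paths from p0 by length: 1 of length 1, 2 of length 3, 1 of length 4. Total 4.

4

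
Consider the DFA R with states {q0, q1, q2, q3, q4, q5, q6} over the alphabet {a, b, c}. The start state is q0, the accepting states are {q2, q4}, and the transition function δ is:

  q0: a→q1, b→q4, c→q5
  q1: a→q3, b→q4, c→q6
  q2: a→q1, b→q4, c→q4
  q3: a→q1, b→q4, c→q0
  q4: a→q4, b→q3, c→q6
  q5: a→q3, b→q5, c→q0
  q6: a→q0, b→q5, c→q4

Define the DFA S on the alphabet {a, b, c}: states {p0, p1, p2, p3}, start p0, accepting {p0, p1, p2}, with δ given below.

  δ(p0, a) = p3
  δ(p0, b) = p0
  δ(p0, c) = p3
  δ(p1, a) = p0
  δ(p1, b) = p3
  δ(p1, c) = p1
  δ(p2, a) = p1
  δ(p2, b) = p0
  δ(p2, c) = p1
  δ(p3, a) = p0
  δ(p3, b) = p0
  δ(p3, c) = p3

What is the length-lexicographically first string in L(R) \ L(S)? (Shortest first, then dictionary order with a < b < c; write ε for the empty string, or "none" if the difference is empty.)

The string ba is accepted by R but not by S.
No shorter string lies in the difference, and ba is the lexicographically first length-2 string in L(R) \ L(S).

ba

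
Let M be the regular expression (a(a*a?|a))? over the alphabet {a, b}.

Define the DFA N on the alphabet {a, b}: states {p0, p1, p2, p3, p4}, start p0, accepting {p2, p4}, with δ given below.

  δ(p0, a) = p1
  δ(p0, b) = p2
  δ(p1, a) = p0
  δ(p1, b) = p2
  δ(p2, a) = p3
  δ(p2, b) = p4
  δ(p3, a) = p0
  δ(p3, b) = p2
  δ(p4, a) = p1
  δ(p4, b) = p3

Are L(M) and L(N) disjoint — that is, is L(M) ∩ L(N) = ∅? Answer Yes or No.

Converting the expression M to a DFA (subset construction, then merging equivalent states) gives the minimal DFA with states {m0, m1}, start state m0, accepting states {m0} and transitions m0: a→m0, b→m1; m1: a→m1, b→m1.
Exploring the product automaton M × N from the start pair (m0, p0), following both machines on each input symbol, reaches 7 state pairs: (m0, p0), (m0, p1), (m1, p2), (m1, p3), (m1, p4), (m1, p0), (m1, p1).
M accepts in {m0} and N accepts in {p2, p4}; no reachable pair has both components accepting, so no string drives both machines to acceptance simultaneously and L(M) ∩ L(N) = ∅.
So no string is accepted by both, and the intersection is empty.

Yes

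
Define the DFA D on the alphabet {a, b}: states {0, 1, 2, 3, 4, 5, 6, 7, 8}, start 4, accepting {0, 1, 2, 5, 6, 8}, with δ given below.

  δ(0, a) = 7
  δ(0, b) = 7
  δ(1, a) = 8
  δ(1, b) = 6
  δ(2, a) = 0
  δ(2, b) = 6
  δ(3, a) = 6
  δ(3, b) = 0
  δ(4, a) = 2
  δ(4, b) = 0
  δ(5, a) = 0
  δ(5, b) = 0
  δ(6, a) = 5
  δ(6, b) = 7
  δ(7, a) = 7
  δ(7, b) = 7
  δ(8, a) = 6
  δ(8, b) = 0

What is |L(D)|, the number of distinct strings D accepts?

7

The useful subgraph on states {0, 2, 4, 5, 6} is acyclic, so L(D) is finite; the longest accepting path visits 5 useful states, giving maximum string length 4.
Counting accepting paths from 4 by length: 2 of length 1, 2 of length 2, 1 of length 3, 2 of length 4. Total 7.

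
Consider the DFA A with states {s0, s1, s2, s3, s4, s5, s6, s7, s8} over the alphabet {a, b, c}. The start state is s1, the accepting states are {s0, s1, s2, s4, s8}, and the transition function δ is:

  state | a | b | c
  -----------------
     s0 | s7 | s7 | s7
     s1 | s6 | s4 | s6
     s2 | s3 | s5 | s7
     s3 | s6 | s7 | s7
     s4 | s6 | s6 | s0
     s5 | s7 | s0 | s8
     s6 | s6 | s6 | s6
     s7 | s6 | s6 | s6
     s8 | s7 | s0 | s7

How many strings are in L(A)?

The useful subgraph on states {s0, s1, s4} is acyclic, so L(A) is finite; the longest accepting path visits 3 useful states, giving maximum string length 2.
Counting accepting paths from s1 by length: 1 of length 0, 1 of length 1, 1 of length 2. Total 3.

3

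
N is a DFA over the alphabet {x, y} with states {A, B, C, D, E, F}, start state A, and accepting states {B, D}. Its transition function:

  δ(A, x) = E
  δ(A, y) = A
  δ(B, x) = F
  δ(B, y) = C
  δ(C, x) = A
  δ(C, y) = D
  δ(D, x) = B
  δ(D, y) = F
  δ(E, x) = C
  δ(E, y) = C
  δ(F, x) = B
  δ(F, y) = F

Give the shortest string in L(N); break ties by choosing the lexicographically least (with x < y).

xxy

A breadth-first search from A reaches an accepting state first via the path A → E → C → D on input xxy.
No string of length < 3 is accepted (BFS exhausts all shorter strings without reaching an accepting state), and xxy is the lexicographically least accepting string of length 3.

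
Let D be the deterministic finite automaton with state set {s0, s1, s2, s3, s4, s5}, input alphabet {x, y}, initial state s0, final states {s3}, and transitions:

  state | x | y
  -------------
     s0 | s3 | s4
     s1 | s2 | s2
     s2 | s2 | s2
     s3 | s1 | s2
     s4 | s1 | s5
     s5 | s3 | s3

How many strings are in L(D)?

3

The useful subgraph on states {s0, s3, s4, s5} is acyclic, so L(D) is finite; the longest accepting path visits 4 useful states, giving maximum string length 3.
Counting accepting paths from s0 by length: 1 of length 1, 2 of length 3. Total 3.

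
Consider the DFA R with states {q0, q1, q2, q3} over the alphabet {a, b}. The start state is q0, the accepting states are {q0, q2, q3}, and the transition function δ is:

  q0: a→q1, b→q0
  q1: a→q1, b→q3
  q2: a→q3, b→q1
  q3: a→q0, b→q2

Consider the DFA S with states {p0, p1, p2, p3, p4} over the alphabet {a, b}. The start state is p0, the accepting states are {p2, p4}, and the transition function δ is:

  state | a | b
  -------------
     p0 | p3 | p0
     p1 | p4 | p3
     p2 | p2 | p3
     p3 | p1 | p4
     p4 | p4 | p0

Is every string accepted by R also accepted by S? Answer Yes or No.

The empty string ε is in L(R) but not in L(S).
So L(R) ⊄ L(S).

No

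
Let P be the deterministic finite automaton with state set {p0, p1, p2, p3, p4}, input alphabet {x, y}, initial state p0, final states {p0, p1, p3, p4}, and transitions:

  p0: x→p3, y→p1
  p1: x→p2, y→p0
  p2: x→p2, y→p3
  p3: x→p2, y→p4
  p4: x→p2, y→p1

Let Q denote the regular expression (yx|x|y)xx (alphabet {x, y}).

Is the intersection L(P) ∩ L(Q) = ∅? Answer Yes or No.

Converting the expression Q to a DFA (subset construction, then merging equivalent states) gives the minimal DFA with states {q0, q1, q2, q3, q4, q5, q6, q7}, start state q0, accepting states {q6, q7} and transitions q0: x→q1, y→q2; q1: x→q3, y→q4; q2: x→q5, y→q4; q3: x→q6, y→q4; q4: x→q4, y→q4; q5: x→q7, y→q4; q6: x→q4, y→q4; q7: x→q6, y→q4.
Exploring the product automaton P × Q from the start pair (p0, q0), following both machines on each input symbol, reaches 12 state pairs: (p0, q0), (p3, q1), (p1, q2), (p2, q3), (p4, q4), (p2, q5), (p0, q4), (p2, q6), (p3, q4), (p2, q4), (p1, q4), (p2, q7).
P accepts in {p0, p1, p3, p4} and Q accepts in {q6, q7}; no reachable pair has both components accepting, so no string drives both machines to acceptance simultaneously and L(P) ∩ L(Q) = ∅.
So no string is accepted by both, and the intersection is empty.

Yes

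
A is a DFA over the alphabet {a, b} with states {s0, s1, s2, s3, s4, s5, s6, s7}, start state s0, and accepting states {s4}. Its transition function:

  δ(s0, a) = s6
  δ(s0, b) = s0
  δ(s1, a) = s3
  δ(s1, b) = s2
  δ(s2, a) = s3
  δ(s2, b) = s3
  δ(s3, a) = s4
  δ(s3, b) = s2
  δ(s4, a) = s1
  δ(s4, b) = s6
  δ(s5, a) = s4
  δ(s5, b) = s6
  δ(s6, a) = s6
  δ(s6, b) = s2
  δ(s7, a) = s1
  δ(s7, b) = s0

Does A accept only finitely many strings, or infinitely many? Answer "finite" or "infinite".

infinite

State s0 is reachable from the start and can reach an accepting state, and it lies on the cycle s0 → s0.
Traversing that cycle any number of times yields accepted strings of unbounded length, so the language is infinite.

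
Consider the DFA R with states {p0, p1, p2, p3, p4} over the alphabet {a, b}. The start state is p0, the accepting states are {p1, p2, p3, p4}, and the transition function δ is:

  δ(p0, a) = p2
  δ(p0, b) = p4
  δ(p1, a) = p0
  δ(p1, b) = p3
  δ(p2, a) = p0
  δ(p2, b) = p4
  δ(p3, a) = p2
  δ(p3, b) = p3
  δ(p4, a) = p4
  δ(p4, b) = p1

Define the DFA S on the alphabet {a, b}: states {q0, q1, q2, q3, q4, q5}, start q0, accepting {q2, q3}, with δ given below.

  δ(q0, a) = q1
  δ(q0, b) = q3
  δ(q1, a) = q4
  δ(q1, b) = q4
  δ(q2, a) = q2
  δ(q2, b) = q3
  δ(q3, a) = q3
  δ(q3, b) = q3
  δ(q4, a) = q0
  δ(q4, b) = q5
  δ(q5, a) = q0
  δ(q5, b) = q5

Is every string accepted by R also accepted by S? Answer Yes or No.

The string a is in L(R) but not in L(S).
So L(R) ⊄ L(S).

No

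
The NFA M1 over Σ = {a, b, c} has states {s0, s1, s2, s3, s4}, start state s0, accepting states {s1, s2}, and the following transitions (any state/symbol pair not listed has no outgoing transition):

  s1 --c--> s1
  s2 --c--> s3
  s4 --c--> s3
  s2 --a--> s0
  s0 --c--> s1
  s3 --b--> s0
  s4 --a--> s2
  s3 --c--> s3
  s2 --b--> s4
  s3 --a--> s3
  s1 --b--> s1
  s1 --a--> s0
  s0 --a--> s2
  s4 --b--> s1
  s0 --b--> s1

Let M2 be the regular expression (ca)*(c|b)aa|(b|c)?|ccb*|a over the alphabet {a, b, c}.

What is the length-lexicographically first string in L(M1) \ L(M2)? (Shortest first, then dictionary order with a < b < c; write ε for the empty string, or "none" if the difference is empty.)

bb

The string bb is accepted by M1 but not by M2.
No shorter string lies in the difference, and bb is the lexicographically first length-2 string in L(M1) \ L(M2).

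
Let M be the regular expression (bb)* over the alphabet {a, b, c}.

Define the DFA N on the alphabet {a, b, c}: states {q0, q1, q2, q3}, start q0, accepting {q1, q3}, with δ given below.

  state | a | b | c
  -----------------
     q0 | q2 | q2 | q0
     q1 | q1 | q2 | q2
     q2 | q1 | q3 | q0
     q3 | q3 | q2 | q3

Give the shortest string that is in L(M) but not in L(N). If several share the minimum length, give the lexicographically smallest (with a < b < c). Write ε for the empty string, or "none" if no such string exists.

ε

The empty string ε is accepted by M but not by N.
Since ε is the unique shortest string, it is the required witness.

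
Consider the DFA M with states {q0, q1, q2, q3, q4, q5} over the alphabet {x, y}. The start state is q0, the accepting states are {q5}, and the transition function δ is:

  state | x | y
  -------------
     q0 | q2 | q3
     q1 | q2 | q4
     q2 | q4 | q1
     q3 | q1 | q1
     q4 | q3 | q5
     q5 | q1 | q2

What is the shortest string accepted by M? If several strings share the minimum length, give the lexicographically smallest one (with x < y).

A breadth-first search from q0 reaches an accepting state first via the path q0 → q2 → q4 → q5 on input xxy.
No string of length < 3 is accepted (BFS exhausts all shorter strings without reaching an accepting state), and xxy is the lexicographically least accepting string of length 3.

xxy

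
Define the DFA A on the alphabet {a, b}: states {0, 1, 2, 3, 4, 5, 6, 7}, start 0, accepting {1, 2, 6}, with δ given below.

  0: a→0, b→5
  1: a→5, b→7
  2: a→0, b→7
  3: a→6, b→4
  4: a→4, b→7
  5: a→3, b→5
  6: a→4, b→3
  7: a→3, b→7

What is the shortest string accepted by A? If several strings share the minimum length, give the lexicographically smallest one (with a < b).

A breadth-first search from 0 reaches an accepting state first via the path 0 → 5 → 3 → 6 on input baa.
No string of length < 3 is accepted (BFS exhausts all shorter strings without reaching an accepting state), and baa is the lexicographically least accepting string of length 3.

baa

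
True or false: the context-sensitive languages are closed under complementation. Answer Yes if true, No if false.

The context-sensitive languages are exactly NSPACE(n), and by the Immerman–Szelepcsényi theorem nondeterministic space classes (from log n up) are closed under complement.
So the context-sensitive languages are closed under complement.

Yes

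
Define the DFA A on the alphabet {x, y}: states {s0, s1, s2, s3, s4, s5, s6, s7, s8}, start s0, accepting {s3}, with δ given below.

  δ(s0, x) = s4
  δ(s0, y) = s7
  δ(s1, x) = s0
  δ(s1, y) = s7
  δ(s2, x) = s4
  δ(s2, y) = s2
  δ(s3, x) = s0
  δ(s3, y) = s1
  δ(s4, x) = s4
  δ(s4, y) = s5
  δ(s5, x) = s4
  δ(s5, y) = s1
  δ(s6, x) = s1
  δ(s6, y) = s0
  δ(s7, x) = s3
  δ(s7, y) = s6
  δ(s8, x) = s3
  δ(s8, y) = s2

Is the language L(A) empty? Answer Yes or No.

The string yx is accepted: the run s0 → s7 → s3 ends in the accepting state s3.
Since at least one string is accepted, L(A) is not empty.

No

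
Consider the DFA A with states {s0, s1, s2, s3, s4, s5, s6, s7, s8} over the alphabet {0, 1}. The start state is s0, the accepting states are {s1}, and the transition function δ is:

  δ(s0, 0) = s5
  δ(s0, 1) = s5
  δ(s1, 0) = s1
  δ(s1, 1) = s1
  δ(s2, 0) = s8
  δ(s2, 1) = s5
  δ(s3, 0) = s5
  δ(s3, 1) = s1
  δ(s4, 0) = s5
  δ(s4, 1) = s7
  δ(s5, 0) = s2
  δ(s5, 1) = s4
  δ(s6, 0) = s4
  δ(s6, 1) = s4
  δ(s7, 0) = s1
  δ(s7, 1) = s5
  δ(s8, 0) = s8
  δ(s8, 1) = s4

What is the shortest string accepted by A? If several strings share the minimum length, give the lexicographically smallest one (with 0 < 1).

A breadth-first search from s0 reaches an accepting state first via the path s0 → s5 → s4 → s7 → s1 on input 0110.
No string of length < 4 is accepted (BFS exhausts all shorter strings without reaching an accepting state), and 0110 is the lexicographically least accepting string of length 4.

0110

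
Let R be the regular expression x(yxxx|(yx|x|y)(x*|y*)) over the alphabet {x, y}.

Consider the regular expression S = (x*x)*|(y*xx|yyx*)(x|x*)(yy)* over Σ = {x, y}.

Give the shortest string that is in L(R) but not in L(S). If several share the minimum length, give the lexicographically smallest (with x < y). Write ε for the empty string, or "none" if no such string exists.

xy

The string xy is accepted by R but not by S.
No shorter string lies in the difference, and xy is the lexicographically first length-2 string in L(R) \ L(S).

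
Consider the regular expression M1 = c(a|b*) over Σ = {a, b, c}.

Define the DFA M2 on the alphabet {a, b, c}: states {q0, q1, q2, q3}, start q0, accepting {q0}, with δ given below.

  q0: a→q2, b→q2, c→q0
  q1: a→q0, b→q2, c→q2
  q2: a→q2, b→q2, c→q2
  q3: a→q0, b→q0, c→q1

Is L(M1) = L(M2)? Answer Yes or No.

The string ca is accepted by M1 but rejected by M2.
So L(M1) ≠ L(M2).

No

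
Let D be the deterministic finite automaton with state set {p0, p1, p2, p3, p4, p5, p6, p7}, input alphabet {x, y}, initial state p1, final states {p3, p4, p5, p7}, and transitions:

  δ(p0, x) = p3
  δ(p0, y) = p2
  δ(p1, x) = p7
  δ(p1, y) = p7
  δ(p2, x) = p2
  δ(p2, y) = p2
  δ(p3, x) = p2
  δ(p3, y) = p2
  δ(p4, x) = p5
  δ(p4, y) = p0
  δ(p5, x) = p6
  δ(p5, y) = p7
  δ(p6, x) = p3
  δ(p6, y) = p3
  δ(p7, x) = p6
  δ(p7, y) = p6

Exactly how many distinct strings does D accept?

10

The useful subgraph on states {p1, p3, p6, p7} is acyclic, so L(D) is finite; the longest accepting path visits 4 useful states, giving maximum string length 3.
Counting accepting paths from p1 by length: 2 of length 1, 8 of length 3. Total 10.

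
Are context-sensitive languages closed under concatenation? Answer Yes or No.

With disjoint nonterminals (and terminals first replaced by fresh nonterminal copies so contexts cannot straddle the boundary), S → S₁S₂ added to two noncontracting grammars is noncontracting and generates L₁L₂; equivalently an LBA guesses the split point and checks each part in place.
So the context-sensitive languages are closed under concatenation.

Yes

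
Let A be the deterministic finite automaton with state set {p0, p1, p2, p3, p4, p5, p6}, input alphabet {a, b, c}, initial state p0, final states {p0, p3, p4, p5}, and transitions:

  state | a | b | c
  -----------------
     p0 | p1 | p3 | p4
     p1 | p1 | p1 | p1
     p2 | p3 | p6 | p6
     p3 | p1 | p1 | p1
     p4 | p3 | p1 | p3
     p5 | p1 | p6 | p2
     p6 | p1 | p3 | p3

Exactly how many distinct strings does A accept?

5

The useful subgraph on states {p0, p3, p4} is acyclic, so L(A) is finite; the longest accepting path visits 3 useful states, giving maximum string length 2.
Counting accepting paths from p0 by length: 1 of length 0, 2 of length 1, 2 of length 2. Total 5.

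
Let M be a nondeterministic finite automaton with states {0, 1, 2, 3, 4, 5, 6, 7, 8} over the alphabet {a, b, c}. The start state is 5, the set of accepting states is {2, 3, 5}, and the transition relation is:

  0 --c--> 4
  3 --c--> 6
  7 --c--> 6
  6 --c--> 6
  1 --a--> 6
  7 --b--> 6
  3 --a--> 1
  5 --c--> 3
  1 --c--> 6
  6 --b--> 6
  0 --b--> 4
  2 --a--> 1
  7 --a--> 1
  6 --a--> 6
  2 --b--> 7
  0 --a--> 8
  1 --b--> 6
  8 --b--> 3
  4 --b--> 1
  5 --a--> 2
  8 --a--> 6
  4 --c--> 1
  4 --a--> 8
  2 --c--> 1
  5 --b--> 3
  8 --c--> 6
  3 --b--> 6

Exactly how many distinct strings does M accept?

The useful subgraph on states {2, 3, 5} is acyclic, so L(M) is finite; the longest accepting path visits 2 useful states, giving maximum string length 1.
Counting accepting paths from 5 by length: 1 of length 0, 3 of length 1. Total 4.

4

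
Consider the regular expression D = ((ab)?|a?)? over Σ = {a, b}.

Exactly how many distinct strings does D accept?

3

The expression has no Kleene star, so L(D) is finite. Expanding the alternatives gives {ε, a, ab}.
That is 1 of length 0, 1 of length 1, 1 of length 2: 3 strings in all.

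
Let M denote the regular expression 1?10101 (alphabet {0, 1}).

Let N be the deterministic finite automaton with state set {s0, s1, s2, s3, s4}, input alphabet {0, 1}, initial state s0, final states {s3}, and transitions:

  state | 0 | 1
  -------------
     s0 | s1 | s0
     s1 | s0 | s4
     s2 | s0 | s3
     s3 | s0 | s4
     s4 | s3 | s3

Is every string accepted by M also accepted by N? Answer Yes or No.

The string 10101 is in L(M) but not in L(N).
So L(M) ⊄ L(N).

No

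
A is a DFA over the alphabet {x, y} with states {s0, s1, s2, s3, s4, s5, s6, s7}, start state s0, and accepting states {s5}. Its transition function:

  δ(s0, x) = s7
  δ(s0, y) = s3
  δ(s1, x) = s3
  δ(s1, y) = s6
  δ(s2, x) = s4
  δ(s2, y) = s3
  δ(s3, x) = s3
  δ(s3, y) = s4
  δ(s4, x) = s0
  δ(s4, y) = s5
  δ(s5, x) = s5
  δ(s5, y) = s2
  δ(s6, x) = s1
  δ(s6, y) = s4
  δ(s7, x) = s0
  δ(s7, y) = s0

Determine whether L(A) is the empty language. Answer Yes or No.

The string yyy is accepted: the run s0 → s3 → s4 → s5 ends in the accepting state s5.
Since at least one string is accepted, L(A) is not empty.

No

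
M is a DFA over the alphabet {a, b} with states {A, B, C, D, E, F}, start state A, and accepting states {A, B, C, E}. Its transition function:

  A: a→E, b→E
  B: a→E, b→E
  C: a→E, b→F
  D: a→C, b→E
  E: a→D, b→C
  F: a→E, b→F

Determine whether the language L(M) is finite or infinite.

State E is reachable from the start and can reach an accepting state, and it lies on the cycle E → C → E.
Traversing that cycle any number of times yields accepted strings of unbounded length, so the language is infinite.

infinite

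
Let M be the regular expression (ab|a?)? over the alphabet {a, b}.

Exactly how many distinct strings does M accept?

3

The expression has no Kleene star, so L(M) is finite. Expanding the alternatives gives {ε, a, ab}.
That is 1 of length 0, 1 of length 1, 1 of length 2: 3 strings in all.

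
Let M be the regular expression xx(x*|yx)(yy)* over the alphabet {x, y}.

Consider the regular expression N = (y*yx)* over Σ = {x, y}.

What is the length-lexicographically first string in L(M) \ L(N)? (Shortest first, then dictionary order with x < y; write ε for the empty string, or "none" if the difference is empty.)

The string xx is accepted by M but not by N.
No shorter string lies in the difference, and xx is the lexicographically first length-2 string in L(M) \ L(N).

xx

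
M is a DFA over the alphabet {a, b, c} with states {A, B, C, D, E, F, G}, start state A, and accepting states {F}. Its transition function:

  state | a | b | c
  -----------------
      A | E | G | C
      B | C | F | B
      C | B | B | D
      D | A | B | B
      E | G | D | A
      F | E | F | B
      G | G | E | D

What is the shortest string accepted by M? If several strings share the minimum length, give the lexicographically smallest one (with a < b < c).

A breadth-first search from A reaches an accepting state first via the path A → C → B → F on input cab.
No string of length < 3 is accepted (BFS exhausts all shorter strings without reaching an accepting state), and cab is the lexicographically least accepting string of length 3.

cab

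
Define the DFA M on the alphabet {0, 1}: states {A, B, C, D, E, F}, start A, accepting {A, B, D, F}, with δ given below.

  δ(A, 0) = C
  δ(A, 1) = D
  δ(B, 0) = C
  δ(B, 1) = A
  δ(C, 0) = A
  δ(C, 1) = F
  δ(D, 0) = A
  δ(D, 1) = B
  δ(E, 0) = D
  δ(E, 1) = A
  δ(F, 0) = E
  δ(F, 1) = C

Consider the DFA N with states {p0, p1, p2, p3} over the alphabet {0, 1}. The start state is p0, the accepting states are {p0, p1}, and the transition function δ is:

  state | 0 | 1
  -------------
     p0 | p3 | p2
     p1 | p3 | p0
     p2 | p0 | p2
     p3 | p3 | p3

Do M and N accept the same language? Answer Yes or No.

The string 1 is accepted by M but rejected by N.
So L(M) ≠ L(N).

No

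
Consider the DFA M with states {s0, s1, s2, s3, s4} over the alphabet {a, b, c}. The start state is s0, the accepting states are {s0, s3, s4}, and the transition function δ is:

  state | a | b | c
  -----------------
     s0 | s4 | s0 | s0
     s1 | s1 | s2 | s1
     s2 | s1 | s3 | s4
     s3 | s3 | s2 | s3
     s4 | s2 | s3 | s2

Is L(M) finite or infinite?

infinite

State s0 is reachable from the start and can reach an accepting state, and it lies on the cycle s0 → s0.
Traversing that cycle any number of times yields accepted strings of unbounded length, so the language is infinite.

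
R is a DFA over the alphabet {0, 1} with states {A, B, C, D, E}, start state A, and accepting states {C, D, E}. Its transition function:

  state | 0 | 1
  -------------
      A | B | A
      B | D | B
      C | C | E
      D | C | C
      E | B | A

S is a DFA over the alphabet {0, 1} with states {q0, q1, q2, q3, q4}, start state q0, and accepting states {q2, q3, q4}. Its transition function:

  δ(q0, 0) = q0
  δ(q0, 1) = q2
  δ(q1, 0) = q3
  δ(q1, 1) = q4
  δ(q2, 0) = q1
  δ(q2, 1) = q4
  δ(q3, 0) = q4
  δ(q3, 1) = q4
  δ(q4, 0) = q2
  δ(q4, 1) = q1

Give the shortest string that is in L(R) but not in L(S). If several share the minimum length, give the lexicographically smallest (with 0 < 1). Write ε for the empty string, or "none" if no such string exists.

The string 00 is accepted by R but not by S.
No shorter string lies in the difference, and 00 is the lexicographically first length-2 string in L(R) \ L(S).

00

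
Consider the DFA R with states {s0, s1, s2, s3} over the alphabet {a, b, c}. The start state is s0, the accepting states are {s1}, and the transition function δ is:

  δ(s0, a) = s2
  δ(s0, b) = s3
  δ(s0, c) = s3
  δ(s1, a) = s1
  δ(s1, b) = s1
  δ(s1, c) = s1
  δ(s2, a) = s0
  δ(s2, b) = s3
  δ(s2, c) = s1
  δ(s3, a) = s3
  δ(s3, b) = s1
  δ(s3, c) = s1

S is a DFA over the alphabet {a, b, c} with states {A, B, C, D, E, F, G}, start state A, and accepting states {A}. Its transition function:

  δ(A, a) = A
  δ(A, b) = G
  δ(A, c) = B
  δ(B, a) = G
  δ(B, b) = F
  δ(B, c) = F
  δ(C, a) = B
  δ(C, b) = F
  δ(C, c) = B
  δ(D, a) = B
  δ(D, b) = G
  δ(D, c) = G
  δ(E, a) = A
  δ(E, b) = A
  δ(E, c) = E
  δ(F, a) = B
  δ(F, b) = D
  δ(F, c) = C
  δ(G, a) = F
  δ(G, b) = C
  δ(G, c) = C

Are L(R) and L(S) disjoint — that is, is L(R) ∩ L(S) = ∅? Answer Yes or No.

Exploring the product automaton R × S from the start pair (s0, A), following both machines on each input symbol, reaches 10 state pairs: (s0, A), (s2, A), (s3, G), (s3, B), (s1, B), (s3, F), (s1, C), (s1, F), (s1, G), (s1, D).
R accepts in {s1} and S accepts in {A}; no reachable pair has both components accepting, so no string drives both machines to acceptance simultaneously and L(R) ∩ L(S) = ∅.
So no string is accepted by both, and the intersection is empty.

Yes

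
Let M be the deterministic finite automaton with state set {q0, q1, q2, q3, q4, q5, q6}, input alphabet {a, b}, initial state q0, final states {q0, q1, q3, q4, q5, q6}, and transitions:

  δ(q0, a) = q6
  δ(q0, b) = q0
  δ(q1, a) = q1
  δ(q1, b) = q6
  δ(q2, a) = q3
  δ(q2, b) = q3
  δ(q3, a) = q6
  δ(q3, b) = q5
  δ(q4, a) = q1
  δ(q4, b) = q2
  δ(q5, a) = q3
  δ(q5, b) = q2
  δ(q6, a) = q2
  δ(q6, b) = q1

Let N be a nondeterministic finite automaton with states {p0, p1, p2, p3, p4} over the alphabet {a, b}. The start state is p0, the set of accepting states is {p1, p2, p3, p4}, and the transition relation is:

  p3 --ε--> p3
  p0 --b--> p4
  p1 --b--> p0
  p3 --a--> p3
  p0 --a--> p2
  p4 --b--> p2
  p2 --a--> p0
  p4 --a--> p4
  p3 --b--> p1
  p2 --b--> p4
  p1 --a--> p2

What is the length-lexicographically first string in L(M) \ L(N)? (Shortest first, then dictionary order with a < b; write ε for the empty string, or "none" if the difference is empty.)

The empty string ε is accepted by M but not by N.
Since ε is the unique shortest string, it is the required witness.

ε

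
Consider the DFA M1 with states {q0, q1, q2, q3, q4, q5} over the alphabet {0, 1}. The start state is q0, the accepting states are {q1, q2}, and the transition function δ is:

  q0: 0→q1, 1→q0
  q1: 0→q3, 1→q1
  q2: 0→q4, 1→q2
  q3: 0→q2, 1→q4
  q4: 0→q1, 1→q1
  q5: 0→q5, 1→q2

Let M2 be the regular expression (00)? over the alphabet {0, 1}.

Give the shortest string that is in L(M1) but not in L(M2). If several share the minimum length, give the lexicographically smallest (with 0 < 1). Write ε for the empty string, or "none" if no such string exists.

The string 0 is accepted by M1 but not by M2.
No shorter string lies in the difference, and 0 is the lexicographically first length-1 string in L(M1) \ L(M2).

0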